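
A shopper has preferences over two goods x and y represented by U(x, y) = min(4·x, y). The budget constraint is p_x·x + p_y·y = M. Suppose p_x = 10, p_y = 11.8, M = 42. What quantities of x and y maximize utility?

x* = 0.7343, y* = 2.9371

Demand: x*(p_x,p_y,M) = M/(p_x + 4·p_y), y* = 4·M/(p_x + 4·p_y).
Here 10 + 4·11.8 = 57.2, giving x* = 0.7343 and y* = 2.9371.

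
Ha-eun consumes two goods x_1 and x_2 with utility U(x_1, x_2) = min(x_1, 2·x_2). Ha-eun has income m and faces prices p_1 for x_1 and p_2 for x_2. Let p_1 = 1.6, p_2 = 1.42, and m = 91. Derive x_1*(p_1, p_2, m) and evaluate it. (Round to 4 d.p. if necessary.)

With perfect complements, no substitution: consume in ratio x_1:x_2 = 2:1.
Budget: p_1·x_1 + p_2·(1/2)·x_1 = m, so (2·p_1 + p_2)·x_1 = 2·m.
Demand: x_1*(p_1,p_2,m) = 2·m/(2·p_1 + p_2), x_2* = m/(2·p_1 + p_2).
Here 2·1.6 + 1.42 = 4.62, giving x_1* = 39.3939.

x_1* = 39.3939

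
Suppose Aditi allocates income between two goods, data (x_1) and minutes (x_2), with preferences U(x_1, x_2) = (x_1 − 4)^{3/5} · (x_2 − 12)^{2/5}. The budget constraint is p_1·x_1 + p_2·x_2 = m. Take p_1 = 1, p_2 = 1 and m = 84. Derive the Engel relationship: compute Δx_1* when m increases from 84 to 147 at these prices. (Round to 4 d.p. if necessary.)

Δx_1* = 37.8

This is Cobb-Douglas in (x_1−4, x_2−12): tangency gives 0.6·p_2·(x_2−12) = 0.4·p_1·(x_1−4).
Substituting into the budget: x_1* = 4 + 0.6·(m − 4·p_1 − 12·p_2)/p_1, and x_2* = 12 + 0.4·(…)/p_2.
Discretionary income = 84 − 4·1 − 12·1 = 68; x_1* = 4 + 0.6·68/1 = 44.8.
At m' = 147: x_1* = 82.6. Change: 82.6 − 44.8 = 37.8.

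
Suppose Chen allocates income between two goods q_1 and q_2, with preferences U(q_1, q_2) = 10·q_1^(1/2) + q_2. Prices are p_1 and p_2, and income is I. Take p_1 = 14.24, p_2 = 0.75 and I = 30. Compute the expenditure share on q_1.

share on q_1 = 0.0329

Set MRS = p_1/p_2: 5·q_1^(−1/2) = p_1/p_2.
Thus q_1* = (5·p_2/p_1)² — independent of I — with the rest of income spent on q_2.
Plugging in: q_1* = (5·0.75/14.24)² = 0.0693, q_2* = 38.6833.
Expenditure on q_1: 14.24·0.0693 = 0.9875; share = 0.0329.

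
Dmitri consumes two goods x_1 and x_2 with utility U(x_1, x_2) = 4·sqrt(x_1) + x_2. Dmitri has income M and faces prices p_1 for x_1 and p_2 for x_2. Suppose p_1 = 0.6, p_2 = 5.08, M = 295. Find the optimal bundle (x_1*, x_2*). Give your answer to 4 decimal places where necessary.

Solve: √x_1 = 2·p_2/p_1, so x_1*(p_1,p_2) = (2·p_2/p_1)², and x_2* = (M − p_1·x_1*)/p_2.
Plugging in: x_1* = (2·5.08/0.6)² = 286.7378, x_2* = 24.2042.

x_1* = 286.7378, x_2* = 24.2042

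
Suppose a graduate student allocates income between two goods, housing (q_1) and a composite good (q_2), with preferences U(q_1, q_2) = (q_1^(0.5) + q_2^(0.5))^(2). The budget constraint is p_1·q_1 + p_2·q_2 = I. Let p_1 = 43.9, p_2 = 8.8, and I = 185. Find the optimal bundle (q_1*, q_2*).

MRS = MU_q_1/MU_q_2 = (q_2/q_1)^(0.5). Set equal to p_1/p_2.
Solve for the ratio: q_2/q_1 = [p_1/p_2]^(2).
With the ratio pinned down, the budget gives q_1* = I/(p_1 + p_2·(q_2/q_1)) and q_2* = (q_2/q_1)·q_1*.
Numerically q_2/q_1 = 24.886493, so q_1* = 185/(43.9 + 8.8·24.886493) = 0.7037 and q_2* = 24.886493·0.7037 = 17.5123.

q_1* = 0.7037, q_2* = 17.5123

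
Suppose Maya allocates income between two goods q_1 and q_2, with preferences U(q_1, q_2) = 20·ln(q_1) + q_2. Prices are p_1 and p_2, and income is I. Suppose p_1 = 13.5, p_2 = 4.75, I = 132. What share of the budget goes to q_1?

At the given prices: q_1* = 20·4.75/13.5 = 7.037, and q_2* = 7.7895.
Expenditure on q_1: 13.5·7.037 = 95; share = 0.7197.

share on q_1 = 0.7197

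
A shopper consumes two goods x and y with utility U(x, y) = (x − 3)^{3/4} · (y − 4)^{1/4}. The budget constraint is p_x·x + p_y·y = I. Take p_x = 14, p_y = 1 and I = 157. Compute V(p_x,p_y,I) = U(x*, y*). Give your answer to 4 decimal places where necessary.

Let x' = x−3, y' = y−4. MRS = 3·y'/x' = p_x/p_y.
After buying the subsistence bundle (3, 4), a share 0.75 of the remaining income goes to x: x* = 3 + 0.75·(I − 3p_x − 4p_y)/p_x.
Discretionary income = 157 − 3·14 − 4·1 = 111; x* = 3 + 0.75·111/14 = 8.9464; y* = 4 + 0.25·111/1 = 31.75.
Utility at the optimum: U(8.9464, 31.75) = 8.7399.

V = 8.7399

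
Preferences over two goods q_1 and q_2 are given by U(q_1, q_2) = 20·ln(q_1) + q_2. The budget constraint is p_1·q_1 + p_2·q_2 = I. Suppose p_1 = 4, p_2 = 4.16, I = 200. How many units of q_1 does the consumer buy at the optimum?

q_1* = 20.8

MU_q_1 = 20/q_1, MU_q_2 = 1. Tangency: 20/q_1 = p_1/p_2.
So q_1*(p_1,p_2) = 20·p_2/p_1, independent of income; and q_2* = (I − 20·p_2)/p_2.
At the given prices: q_1* = 20·4.16/4 = 20.8.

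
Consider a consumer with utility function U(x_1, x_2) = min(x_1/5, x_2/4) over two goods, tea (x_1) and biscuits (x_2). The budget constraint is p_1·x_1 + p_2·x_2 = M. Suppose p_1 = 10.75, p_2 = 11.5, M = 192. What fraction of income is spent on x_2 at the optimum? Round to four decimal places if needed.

Demand: x_1*(p_1,p_2,M) = 5·M/(5·p_1 + 4·p_2), x_2* = 4·M/(5·p_1 + 4·p_2).
Here 5·10.75 + 4·11.5 = 99.75, giving x_1* = 9.6241 and x_2* = 7.6992.
Expenditure on x_2: 11.5·7.6992 = 88.5414; share = 0.4612.

share on x_2 = 0.4612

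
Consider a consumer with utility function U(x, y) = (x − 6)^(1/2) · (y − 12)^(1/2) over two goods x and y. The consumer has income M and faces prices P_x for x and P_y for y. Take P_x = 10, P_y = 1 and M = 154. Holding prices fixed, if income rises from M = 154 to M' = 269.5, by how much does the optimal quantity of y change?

This is Cobb-Douglas in (x−6, y−12): tangency gives 0.5·P_y·(y−12) = 0.5·P_x·(x−6).
Substituting into the budget: x* = 6 + 0.5·(M − 6·P_x − 12·P_y)/P_x, and y* = 12 + 0.5·(…)/P_y.
Discretionary income = 154 − 6·10 − 12·1 = 82; y* = 12 + 0.5·82/1 = 53.
At M' = 269.5: y* = 110.75. Change: 110.75 − 53 = 57.75.

Δy* = 57.75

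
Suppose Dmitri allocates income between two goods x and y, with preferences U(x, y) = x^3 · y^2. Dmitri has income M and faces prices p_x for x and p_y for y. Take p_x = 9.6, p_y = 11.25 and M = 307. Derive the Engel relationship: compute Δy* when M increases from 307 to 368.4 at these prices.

Δy* = 2.1831

Tangency: MRS = (3/2)·y/x = p_x/p_y.
Rearranging, p_y·y = (2/3)·p_x·x. Substituting into the budget gives p_x·x·(1 + (2/3)) = M.
Demand: x*(p_x,p_y,M) = 0.6·M/p_x and y* = 0.4·M/p_y.
At p_x=9.6, p_y=11.25, M=307: y* = 0.4·307/11.25 = 10.9156.
At M' = 368.4: y* = 13.0987. Change: 13.0987 − 10.9156 = 2.1831.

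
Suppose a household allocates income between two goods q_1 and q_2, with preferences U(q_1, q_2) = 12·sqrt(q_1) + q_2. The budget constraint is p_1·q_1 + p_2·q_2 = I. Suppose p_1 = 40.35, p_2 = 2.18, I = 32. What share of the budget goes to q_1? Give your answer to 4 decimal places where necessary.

share on q_1 = 0.1325

MU_q_1 = 6/√q_1, MU_q_2 = 1. Tangency: 6/√q_1 = p_1/p_2.
Solve: √q_1 = 6·p_2/p_1, so q_1*(p_1,p_2) = (6·p_2/p_1)², and q_2* = (I − p_1·q_1*)/p_2.
Plugging in: q_1* = (6·2.18/40.35)² = 0.1051, q_2* = 12.7339.
Expenditure on q_1: 40.35·0.1051 = 4.2401; share = 0.1325.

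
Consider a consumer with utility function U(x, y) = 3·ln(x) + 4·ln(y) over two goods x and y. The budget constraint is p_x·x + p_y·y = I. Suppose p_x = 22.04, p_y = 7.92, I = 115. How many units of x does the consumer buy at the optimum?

x* = 2.2362

At p_x=22.04, p_y=7.92, I=115: x* = 3/7·115/22.04 = 2.2362.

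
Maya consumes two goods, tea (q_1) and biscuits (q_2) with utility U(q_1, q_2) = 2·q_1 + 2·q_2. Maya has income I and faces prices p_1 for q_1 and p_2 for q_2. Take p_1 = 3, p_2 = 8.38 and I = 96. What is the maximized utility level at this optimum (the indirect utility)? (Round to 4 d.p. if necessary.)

V = 64

Linear utility — the consumer picks whichever good has higher MU/price: 2/3 = 0.6667 vs 2/8.38 = 0.2387.
q_1 gives more utility per dollar, so spend all income on q_1: q_1* = I/p_1, q_2* = 0.
Numerically: q_1* = 32, q_2* = 0.
Utility at the optimum: U(32, 0) = 64.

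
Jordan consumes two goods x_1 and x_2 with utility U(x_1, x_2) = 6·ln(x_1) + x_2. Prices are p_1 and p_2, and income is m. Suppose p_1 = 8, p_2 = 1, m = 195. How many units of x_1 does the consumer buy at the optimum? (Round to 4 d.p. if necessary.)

Set MRS = p_1/p_2: (6/x_1)/1 = p_1/p_2.
So x_1*(p_1,p_2) = 6·p_2/p_1, independent of income; and x_2* = (m − 6·p_2)/p_2.
At the given prices: x_1* = 6·1/8 = 0.75.

x_1* = 0.75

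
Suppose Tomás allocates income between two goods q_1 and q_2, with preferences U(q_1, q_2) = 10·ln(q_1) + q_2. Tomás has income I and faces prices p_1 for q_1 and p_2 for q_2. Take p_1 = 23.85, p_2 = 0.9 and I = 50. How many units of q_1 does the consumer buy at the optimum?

MU_q_1 = 10/q_1, MU_q_2 = 1. Tangency: 10/q_1 = p_1/p_2.
So q_1*(p_1,p_2) = 10·p_2/p_1, independent of income; and q_2* = (I − 10·p_2)/p_2.
At the given prices: q_1* = 10·0.9/23.85 = 0.3774.

q_1* = 0.3774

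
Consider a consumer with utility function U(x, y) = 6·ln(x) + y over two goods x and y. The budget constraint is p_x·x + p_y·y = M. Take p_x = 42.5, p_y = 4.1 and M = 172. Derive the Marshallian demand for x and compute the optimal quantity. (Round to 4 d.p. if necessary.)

x* = 0.5788

Set MRS = p_x/p_y: (6/x)/1 = p_x/p_y.
So x*(p_x,p_y) = 6·p_y/p_x, independent of income; and y* = (M − 6·p_y)/p_y.
At the given prices: x* = 6·4.1/42.5 = 0.5788.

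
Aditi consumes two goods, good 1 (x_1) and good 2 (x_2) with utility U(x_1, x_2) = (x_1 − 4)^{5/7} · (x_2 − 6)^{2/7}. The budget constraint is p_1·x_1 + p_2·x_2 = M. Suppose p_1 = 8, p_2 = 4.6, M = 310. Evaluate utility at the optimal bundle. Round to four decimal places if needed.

This is Cobb-Douglas in (x_1−4, x_2−6): tangency gives 5/7·p_2·(x_2−6) = 2/7·p_1·(x_1−4).
After buying the subsistence bundle (4, 6), a share 5/7 of the remaining income goes to x_1: x_1* = 4 + 5/7·(M − 4p_1 − 6p_2)/p_1.
Discretionary income = 310 − 4·8 − 6·4.6 = 250.4; x_1* = 4 + 5/7·250.4/8 = 26.3571; x_2* = 6 + 2/7·250.4/4.6 = 21.5528.
Utility at the optimum: U(26.3571, 21.5528) = 20.1551.

V = 20.1551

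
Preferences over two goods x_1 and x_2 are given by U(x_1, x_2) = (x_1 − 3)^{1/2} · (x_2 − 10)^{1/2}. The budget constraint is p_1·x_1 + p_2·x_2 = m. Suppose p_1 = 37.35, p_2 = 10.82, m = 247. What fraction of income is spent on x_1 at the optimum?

share on x_1 = 0.5078

MRS = (x_2−10)/(x_1−3). Tangency with p_1/p_2 gives x_2−10 = (p_1/p_2)·(x_1−3).
After buying the subsistence bundle (3, 10), a share 0.5 of the remaining income goes to x_1: x_1* = 3 + 0.5·(m − 3p_1 − 10p_2)/p_1.
Discretionary income = 247 − 3·37.35 − 10·10.82 = 26.75; x_1* = 3 + 0.5·26.75/37.35 = 3.3581; x_2* = 10 + 0.5·26.75/10.82 = 11.2361.
Expenditure on x_1: 37.35·3.3581 = 125.425; share = 0.5078.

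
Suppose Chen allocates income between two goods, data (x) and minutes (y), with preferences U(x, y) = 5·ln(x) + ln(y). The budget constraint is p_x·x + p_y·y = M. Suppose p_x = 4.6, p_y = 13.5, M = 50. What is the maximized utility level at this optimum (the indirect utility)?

V = 10.5358

Tangency: MRS = 5·y/x = p_x/p_y.
Rearranging, p_y·y = (1/5)·p_x·x. Substituting into the budget gives p_x·x·(1 + (1/5)) = M.
Demand: x*(p_x,p_y,M) = 5/6·M/p_x and y* = 1/6·M/p_y.
At p_x=4.6, p_y=13.5, M=50: x* = 5/6·50/4.6 = 9.058, y* = 0.6173.
Utility at the optimum: U(9.058, 0.6173) = 10.5358.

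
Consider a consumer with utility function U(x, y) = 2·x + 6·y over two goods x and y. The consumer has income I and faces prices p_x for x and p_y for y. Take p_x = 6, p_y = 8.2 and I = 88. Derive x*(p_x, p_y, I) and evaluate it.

x* = 0

Linear utility — the consumer picks whichever good has higher MU/price: 2/6 = 0.3333 vs 6/8.2 = 0.7317.
y gives more utility per dollar, so spend all income on y: y* = I/p_y, x* = 0.
Numerically: x* = 0, y* = 10.7317.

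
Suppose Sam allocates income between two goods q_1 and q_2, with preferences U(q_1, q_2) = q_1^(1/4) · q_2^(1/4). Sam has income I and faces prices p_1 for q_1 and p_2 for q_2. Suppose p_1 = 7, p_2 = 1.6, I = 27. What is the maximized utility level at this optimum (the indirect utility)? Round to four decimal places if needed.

MU_q_1/MU_q_2 = (0.25·q_2)/(0.25·q_1); tangency sets this equal to p_1/p_2.
So 0.25·p_2·q_2 = 0.25·p_1·q_1; combined with the budget, a share 0.5 of income goes to q_1.
Demand: q_1*(p_1,p_2,I) = 0.5·I/p_1 and q_2* = 0.5·I/p_2.
At p_1=7, p_2=1.6, I=27: q_1* = 0.5·27/7 = 1.9286, q_2* = 8.4375.
Utility at the optimum: U(1.9286, 8.4375) = 2.0085.

V = 2.0085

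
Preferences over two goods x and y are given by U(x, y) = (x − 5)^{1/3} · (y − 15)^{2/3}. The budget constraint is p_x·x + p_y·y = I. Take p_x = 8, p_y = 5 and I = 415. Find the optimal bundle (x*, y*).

Substituting into the budget: x* = 5 + 1/3·(I − 5·p_x − 15·p_y)/p_x, and y* = 15 + 2/3·(…)/p_y.
Discretionary income = 415 − 5·8 − 15·5 = 300; x* = 5 + 1/3·300/8 = 17.5; y* = 15 + 2/3·300/5 = 55.

x* = 17.5, y* = 55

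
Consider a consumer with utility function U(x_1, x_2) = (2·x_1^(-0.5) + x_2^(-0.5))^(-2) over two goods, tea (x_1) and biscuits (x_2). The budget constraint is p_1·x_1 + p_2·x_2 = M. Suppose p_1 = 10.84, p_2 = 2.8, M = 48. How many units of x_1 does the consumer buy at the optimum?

x_1* = 3.1602

From the CES first-order condition, 2·(x_2/x_1)^(1.5) = p_1/p_2.
Solve for the ratio: x_2/x_1 = [(1/2)·p_1/p_2]^(2/3).
With the ratio pinned down, the budget gives x_1* = M/(p_1 + p_2·(x_2/x_1)) and x_2* = (x_2/x_1)·x_1*.
Numerically x_2/x_1 = 1.5532, so x_1* = 48/(10.84 + 2.8·1.5532) = 3.1602.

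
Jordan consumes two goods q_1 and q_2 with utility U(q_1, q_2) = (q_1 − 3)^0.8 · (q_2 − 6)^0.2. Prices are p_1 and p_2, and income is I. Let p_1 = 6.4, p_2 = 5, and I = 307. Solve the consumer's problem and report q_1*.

q_1* = 35.225

This is Cobb-Douglas in (q_1−3, q_2−6): tangency gives 0.8·p_2·(q_2−6) = 0.2·p_1·(q_1−3).
After buying the subsistence bundle (3, 6), a share 0.8 of the remaining income goes to q_1: q_1* = 3 + 0.8·(I − 3p_1 − 6p_2)/p_1.
Discretionary income = 307 − 3·6.4 − 6·5 = 257.8; q_1* = 3 + 0.8·257.8/6.4 = 35.225.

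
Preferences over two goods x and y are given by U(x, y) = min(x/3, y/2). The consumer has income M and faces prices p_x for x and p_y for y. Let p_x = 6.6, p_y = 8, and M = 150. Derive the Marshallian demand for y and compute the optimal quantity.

y* = 8.3799

With perfect complements, no substitution: consume in ratio x:y = 3:2.
Budget: p_x·x + p_y·(2/3)·x = M, so (3·p_x + 2·p_y)·x = 3·M.
Demand: x*(p_x,p_y,M) = 3·M/(3·p_x + 2·p_y), y* = 2·M/(3·p_x + 2·p_y).
Here 3·6.6 + 2·8 = 35.8, giving y* = 8.3799.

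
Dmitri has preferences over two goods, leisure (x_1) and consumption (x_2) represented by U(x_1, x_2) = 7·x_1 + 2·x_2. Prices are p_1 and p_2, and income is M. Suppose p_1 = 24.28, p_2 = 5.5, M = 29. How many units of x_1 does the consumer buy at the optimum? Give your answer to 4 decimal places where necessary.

x_1* = 0

x_2 gives more utility per dollar, so spend all income on x_2: x_2* = M/p_2, x_1* = 0.
Numerically: x_1* = 0, x_2* = 5.2727.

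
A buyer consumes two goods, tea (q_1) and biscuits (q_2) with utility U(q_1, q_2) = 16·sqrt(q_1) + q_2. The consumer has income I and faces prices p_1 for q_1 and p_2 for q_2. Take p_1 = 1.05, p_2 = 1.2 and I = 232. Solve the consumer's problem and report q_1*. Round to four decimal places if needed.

Solve: √q_1 = 8·p_2/p_1, so q_1*(p_1,p_2) = (8·p_2/p_1)², and q_2* = (I − p_1·q_1*)/p_2.
Plugging in: q_1* = (8·1.2/1.05)² = 83.5918.

q_1* = 83.5918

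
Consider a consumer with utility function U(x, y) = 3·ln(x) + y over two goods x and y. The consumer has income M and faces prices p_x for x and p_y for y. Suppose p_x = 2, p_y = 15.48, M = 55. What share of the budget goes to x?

share on x = 0.8444

Set MRS = p_x/p_y: (3/x)/1 = p_x/p_y.
So x*(p_x,p_y) = 3·p_y/p_x, independent of income; and y* = (M − 3·p_y)/p_y.
At the given prices: x* = 3·15.48/2 = 23.22, and y* = 0.553.
Expenditure on x: 2·23.22 = 46.44; share = 0.8444.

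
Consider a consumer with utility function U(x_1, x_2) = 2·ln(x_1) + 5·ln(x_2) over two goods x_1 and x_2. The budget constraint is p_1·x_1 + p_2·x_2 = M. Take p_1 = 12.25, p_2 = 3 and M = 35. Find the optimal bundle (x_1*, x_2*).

x_1* = 0.8163, x_2* = 8.3333

The MRS is (2/5)·x_2/x_1. Set MRS = p_1/p_2.
Rearranging, p_2·x_2 = (5/2)·p_1·x_1. Substituting into the budget gives p_1·x_1·(1 + (5/2)) = M.
Demand: x_1*(p_1,p_2,M) = 2/7·M/p_1 and x_2* = 5/7·M/p_2.
At p_1=12.25, p_2=3, M=35: x_1* = 2/7·35/12.25 = 0.8163, x_2* = 8.3333.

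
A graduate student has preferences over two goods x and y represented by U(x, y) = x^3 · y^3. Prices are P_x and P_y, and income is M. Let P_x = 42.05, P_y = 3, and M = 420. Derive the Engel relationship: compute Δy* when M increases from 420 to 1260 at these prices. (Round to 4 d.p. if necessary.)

Δy* = 140

MU_x/MU_y = (3·y)/(3·x); tangency sets this equal to P_x/P_y.
So 3·P_y·y = 3·P_x·x; combined with the budget, a share 0.5 of income goes to x.
Demand: x*(P_x,P_y,M) = 0.5·M/P_x and y* = 0.5·M/P_y.
At P_x=42.05, P_y=3, M=420: y* = 0.5·420/3 = 70.
At M' = 1260: y* = 210. Change: 210 − 70 = 140.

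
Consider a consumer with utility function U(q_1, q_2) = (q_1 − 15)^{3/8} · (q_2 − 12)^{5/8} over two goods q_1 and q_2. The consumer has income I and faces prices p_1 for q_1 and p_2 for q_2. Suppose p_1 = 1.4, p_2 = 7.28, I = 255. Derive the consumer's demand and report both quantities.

q_1* = 54.2786, q_2* = 24.5893

Let q_1' = q_1−15, q_2' = q_2−12. MRS = (3/5)·q_2'/q_1' = p_1/p_2.
Substituting into the budget: q_1* = 15 + 0.375·(I − 15·p_1 − 12·p_2)/p_1, and q_2* = 12 + 0.625·(…)/p_2.
Discretionary income = 255 − 15·1.4 − 12·7.28 = 146.64; q_1* = 15 + 0.375·146.64/1.4 = 54.2786; q_2* = 12 + 0.625·146.64/7.28 = 24.5893.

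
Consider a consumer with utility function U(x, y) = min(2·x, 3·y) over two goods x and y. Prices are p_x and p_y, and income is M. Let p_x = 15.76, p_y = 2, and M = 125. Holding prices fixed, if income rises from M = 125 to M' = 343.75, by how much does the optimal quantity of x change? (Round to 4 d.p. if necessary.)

With perfect complements, no substitution: consume in ratio x:y = 3:2.
Budget: p_x·x + p_y·(2/3)·x = M, so (3·p_x + 2·p_y)·x = 3·M.
Demand: x*(p_x,p_y,M) = 3·M/(3·p_x + 2·p_y), y* = 2·M/(3·p_x + 2·p_y).
Here 3·15.76 + 2·2 = 51.28, giving x* = 7.3128.
At M' = 343.75: x* = 20.1102. Change: 20.1102 − 7.3128 = 12.7974.

Δx* = 12.7974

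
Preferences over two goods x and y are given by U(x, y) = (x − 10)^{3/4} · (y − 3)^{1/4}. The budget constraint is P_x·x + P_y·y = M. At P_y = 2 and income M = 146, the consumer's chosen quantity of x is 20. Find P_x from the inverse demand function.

P_x = 6

This is Cobb-Douglas in (x−10, y−3): tangency gives 0.75·P_y·(y−3) = 0.25·P_x·(x−10).
After buying the subsistence bundle (10, 3), a share 0.75 of the remaining income goes to x: x* = 10 + 0.75·(M − 10P_x − 3P_y)/P_x.
Set x* = 20 in the demand function and solve for P_x: P_x = 6.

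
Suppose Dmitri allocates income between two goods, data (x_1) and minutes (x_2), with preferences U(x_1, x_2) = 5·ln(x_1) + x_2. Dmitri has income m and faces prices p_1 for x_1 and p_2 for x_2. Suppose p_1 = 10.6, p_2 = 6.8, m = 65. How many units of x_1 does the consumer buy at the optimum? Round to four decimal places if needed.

MU_x_1 = 5/x_1, MU_x_2 = 1. Tangency: 5/x_1 = p_1/p_2.
So x_1*(p_1,p_2) = 5·p_2/p_1, independent of income; and x_2* = (m − 5·p_2)/p_2.
At the given prices: x_1* = 5·6.8/10.6 = 3.2075.

x_1* = 3.2075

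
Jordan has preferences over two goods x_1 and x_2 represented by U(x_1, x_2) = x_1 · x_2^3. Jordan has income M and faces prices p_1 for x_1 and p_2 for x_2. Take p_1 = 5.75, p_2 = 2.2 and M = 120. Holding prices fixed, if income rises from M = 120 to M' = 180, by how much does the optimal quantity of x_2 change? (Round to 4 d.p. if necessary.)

Δx_2* = 20.4545

Tangency: MRS = (1/3)·x_2/x_1 = p_1/p_2.
Rearranging, p_2·x_2 = 3·p_1·x_1. Substituting into the budget gives p_1·x_1·(1 + 3) = M.
Demand: x_1*(p_1,p_2,M) = 0.25·M/p_1 and x_2* = 0.75·M/p_2.
At p_1=5.75, p_2=2.2, M=120: x_2* = 0.75·120/2.2 = 40.9091.
At M' = 180: x_2* = 61.3636. Change: 61.3636 − 40.9091 = 20.4545.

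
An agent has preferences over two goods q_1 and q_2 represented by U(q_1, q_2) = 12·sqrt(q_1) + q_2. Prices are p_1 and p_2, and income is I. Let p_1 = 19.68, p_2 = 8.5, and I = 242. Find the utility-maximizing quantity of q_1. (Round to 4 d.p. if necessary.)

q_1* = 6.7157

Utility is quasi-linear in q_2; the FOC for q_1 is 6/√q_1 = p_1/p_2.
Thus q_1* = (6·p_2/p_1)² — independent of I — with the rest of income spent on q_2.
Plugging in: q_1* = (6·8.5/19.68)² = 6.7157.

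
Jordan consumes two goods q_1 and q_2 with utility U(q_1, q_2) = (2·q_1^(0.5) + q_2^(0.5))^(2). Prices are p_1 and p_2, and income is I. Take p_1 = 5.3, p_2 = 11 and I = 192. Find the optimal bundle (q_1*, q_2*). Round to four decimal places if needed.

MRS = MU_q_1/MU_q_2 = 2·(q_2/q_1)^(0.5). Set equal to p_1/p_2.
Solve for the ratio: q_2/q_1 = [(1/2)·p_1/p_2]^(2).
With the ratio pinned down, the budget gives q_1* = I/(p_1 + p_2·(q_2/q_1)) and q_2* = (q_2/q_1)·q_1*.
Numerically q_2/q_1 = 0.058037, so q_1* = 192/(5.3 + 11·0.058037) = 32.3319 and q_2* = 0.058037·32.3319 = 1.8765.

q_1* = 32.3319, q_2* = 1.8765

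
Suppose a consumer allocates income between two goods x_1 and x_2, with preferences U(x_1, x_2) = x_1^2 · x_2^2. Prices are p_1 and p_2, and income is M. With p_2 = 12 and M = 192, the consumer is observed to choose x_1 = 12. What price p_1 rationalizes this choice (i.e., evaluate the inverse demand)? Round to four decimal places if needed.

MU_x_1/MU_x_2 = (2·x_2)/(2·x_1); tangency sets this equal to p_1/p_2.
Rearranging, p_2·x_2 = p_1·x_1. Substituting into the budget gives p_1·x_1·(1 + 1) = M.
Demand: x_1*(p_1,p_2,M) = 0.5·M/p_1 and x_2* = 0.5·M/p_2.
Set x_1* = 12 in the demand function and solve for p_1: p_1 = 8.

p_1 = 8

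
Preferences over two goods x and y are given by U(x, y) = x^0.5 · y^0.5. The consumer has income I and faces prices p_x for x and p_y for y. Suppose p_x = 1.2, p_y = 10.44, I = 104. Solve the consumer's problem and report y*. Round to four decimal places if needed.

The MRS is y/x. Set MRS = p_x/p_y.
So 0.5·p_y·y = 0.5·p_x·x; combined with the budget, a share 0.5 of income goes to x.
Demand: x*(p_x,p_y,I) = 0.5·I/p_x and y* = 0.5·I/p_y.
At p_x=1.2, p_y=10.44, I=104: y* = 0.5·104/10.44 = 4.9808.

y* = 4.9808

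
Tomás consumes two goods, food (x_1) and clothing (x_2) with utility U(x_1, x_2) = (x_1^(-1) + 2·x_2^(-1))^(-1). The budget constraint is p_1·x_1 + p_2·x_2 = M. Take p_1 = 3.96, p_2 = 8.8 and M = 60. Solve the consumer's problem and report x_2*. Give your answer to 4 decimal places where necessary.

x_2* = 4.6246

From the CES first-order condition, (1/2)·(x_2/x_1)^(2) = p_1/p_2.
Solve for the ratio: x_2/x_1 = [2·p_1/p_2]^(0.5).
Substitute x_2 = (x_2/x_1)·x_1 into the budget: x_1* = M/(p_1 + p_2·(x_2/x_1)).
Numerically x_2/x_1 = 0.948683, so x_1* = 60/(3.96 + 8.8·0.948683) = 4.8747 and x_2* = 0.948683·4.8747 = 4.6246.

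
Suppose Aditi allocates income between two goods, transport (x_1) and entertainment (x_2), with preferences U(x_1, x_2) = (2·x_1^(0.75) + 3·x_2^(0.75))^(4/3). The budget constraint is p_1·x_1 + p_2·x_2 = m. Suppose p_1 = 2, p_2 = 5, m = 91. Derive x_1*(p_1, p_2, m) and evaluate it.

MRS = MU_x_1/MU_x_2 = (2/3)·(x_2/x_1)^(0.25). Set equal to p_1/p_2.
Hence x_2/x_1 = ((3/2)·p_1/p_2)^(1/(0.25)), i.e. raised to the 4 power.
With the ratio pinned down, the budget gives x_1* = m/(p_1 + p_2·(x_2/x_1)) and x_2* = (x_2/x_1)·x_1*.
Numerically x_2/x_1 = 0.1296, so x_1* = 91/(2 + 5·0.1296) = 34.3656.

x_1* = 34.3656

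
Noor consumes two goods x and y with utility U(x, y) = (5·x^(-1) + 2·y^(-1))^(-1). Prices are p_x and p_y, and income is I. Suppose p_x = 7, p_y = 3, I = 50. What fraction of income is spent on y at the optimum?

share on y = 0.2928

From the CES first-order condition, (5/2)·(y/x)^(2) = p_x/p_y.
Solve for the ratio: y/x = [(2/5)·p_x/p_y]^(0.5).
With the ratio pinned down, the budget gives x* = I/(p_x + p_y·(y/x)) and y* = (y/x)·x*.
Numerically y/x = 0.966092, so x* = 50/(7 + 3·0.966092) = 5.0514 and y* = 0.966092·5.0514 = 4.8801.
Expenditure on y: 3·4.8801 = 14.6403; share = 0.2928.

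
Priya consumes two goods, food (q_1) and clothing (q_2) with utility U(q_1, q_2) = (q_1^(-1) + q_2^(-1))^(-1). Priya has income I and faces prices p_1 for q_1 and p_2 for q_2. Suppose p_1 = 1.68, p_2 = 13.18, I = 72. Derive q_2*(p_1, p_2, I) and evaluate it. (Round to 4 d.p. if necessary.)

q_2* = 4.0256

MU_q_1 ∝ q_1^(-2), MU_q_2 ∝ q_2^(-2), so MRS = (q_2/q_1)^(2) = p_1/p_2.
Hence q_2/q_1 = (p_1/p_2)^(1/(2)), i.e. raised to the 0.5 power.
With the ratio pinned down, the budget gives q_1* = I/(p_1 + p_2·(q_2/q_1)) and q_2* = (q_2/q_1)·q_1*.
Numerically q_2/q_1 = 0.357024, so q_1* = 72/(1.68 + 13.18·0.357024) = 11.2754 and q_2* = 0.357024·11.2754 = 4.0256.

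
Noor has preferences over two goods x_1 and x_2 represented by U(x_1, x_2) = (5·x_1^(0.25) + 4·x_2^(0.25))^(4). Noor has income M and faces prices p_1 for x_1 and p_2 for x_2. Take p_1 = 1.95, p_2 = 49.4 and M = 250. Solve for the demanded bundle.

Substitute x_2 = (x_2/x_1)·x_1 into the budget: x_1* = M/(p_1 + p_2·(x_2/x_1)).
Numerically x_2/x_1 = 0.009982, so x_1* = 250/(1.95 + 49.4·0.009982) = 102.3295 and x_2* = 0.009982·102.3295 = 1.0214.

x_1* = 102.3295, x_2* = 1.0214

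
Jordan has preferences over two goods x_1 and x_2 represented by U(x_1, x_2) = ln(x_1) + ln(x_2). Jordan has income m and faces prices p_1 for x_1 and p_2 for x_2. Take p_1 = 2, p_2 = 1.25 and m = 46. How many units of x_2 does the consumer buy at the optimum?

x_2* = 18.4

Demand: x_1*(p_1,p_2,m) = 0.5·m/p_1 and x_2* = 0.5·m/p_2.
At p_1=2, p_2=1.25, m=46: x_2* = 0.5·46/1.25 = 18.4.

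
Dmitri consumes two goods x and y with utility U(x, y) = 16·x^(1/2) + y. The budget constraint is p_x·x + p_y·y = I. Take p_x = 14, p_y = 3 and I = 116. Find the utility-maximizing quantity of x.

x* = 2.9388

Utility is quasi-linear in y; the FOC for x is 8/√x = p_x/p_y.
Thus x* = (8·p_y/p_x)² — independent of I — with the rest of income spent on y.
Plugging in: x* = (8·3/14)² = 2.9388.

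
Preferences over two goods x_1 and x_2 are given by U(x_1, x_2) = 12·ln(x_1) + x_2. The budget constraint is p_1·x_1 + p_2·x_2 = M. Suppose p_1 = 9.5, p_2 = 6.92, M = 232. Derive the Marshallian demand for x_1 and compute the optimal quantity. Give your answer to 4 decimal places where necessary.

So x_1*(p_1,p_2) = 12·p_2/p_1, independent of income; and x_2* = (M − 12·p_2)/p_2.
At the given prices: x_1* = 12·6.92/9.5 = 8.7411.

x_1* = 8.7411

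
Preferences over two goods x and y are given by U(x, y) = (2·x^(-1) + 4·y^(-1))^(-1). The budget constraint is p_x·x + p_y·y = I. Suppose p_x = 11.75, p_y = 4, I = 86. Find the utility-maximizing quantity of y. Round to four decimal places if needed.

y* = 9.7201

MU_x ∝ 2·x^(-2), MU_y ∝ 4·y^(-2), so MRS = (1/2)·(y/x)^(2) = p_x/p_y.
Hence y/x = (2·p_x/p_y)^(1/(2)), i.e. raised to the 0.5 power.
With the ratio pinned down, the budget gives x* = I/(p_x + p_y·(y/x)) and y* = (y/x)·x*.
Numerically y/x = 2.42384, so x* = 86/(11.75 + 4·2.42384) = 4.0102 and y* = 2.42384·4.0102 = 9.7201.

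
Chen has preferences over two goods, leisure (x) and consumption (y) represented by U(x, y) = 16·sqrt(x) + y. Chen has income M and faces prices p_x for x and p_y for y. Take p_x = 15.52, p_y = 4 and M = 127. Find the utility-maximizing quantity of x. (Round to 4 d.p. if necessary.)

Set MRS = p_x/p_y: 8·x^(−1/2) = p_x/p_y.
Thus x* = (8·p_y/p_x)² — independent of M — with the rest of income spent on y.
Plugging in: x* = (8·4/15.52)² = 4.2512.

x* = 4.2512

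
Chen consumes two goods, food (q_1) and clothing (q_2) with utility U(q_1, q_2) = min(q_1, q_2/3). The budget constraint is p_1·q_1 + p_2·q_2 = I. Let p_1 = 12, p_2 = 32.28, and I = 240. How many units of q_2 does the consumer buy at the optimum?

Leontief preferences: the optimum is at the kink where q_1/1 = q_2/3, i.e. q_2 = 3·q_1.
Budget: p_1·q_1 + p_2·3·q_1 = I, so (p_1 + 3·p_2)·q_1 = I.
Demand: q_1*(p_1,p_2,I) = I/(p_1 + 3·p_2), q_2* = 3·I/(p_1 + 3·p_2).
Here 12 + 3·32.28 = 108.84, giving q_2* = 6.6152.

q_2* = 6.6152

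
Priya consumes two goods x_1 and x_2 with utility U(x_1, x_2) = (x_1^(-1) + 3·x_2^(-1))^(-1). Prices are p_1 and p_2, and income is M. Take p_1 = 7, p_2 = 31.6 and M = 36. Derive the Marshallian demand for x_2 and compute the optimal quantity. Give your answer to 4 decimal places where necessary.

MU_x_1 ∝ x_1^(-2), MU_x_2 ∝ 3·x_2^(-2), so MRS = (1/3)·(x_2/x_1)^(2) = p_1/p_2.
Hence x_2/x_1 = (3·p_1/p_2)^(1/(2)), i.e. raised to the 0.5 power.
Substitute x_2 = (x_2/x_1)·x_1 into the budget: x_1* = M/(p_1 + p_2·(x_2/x_1)).
Numerically x_2/x_1 = 0.815204, so x_1* = 36/(7 + 31.6·0.815204) = 1.0989 and x_2* = 0.815204·1.0989 = 0.8958.

x_2* = 0.8958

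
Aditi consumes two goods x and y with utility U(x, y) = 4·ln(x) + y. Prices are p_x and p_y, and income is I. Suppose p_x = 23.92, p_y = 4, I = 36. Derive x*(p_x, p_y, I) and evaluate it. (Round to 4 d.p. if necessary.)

Set MRS = p_x/p_y: (4/x)/1 = p_x/p_y.
So x*(p_x,p_y) = 4·p_y/p_x, independent of income; and y* = (I − 4·p_y)/p_y.
At the given prices: x* = 4·4/23.92 = 0.6689.

x* = 0.6689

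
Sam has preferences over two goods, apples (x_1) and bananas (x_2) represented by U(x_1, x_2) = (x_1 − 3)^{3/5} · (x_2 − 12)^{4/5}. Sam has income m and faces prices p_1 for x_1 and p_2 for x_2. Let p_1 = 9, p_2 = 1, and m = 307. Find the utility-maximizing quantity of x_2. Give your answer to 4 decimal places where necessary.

x_2* = 165.1429

This is Cobb-Douglas in (x_1−3, x_2−12): tangency gives 0.6·p_2·(x_2−12) = 0.8·p_1·(x_1−3).
Substituting into the budget: x_1* = 3 + 3/7·(m − 3·p_1 − 12·p_2)/p_1, and x_2* = 12 + 4/7·(…)/p_2.
Discretionary income = 307 − 3·9 − 12·1 = 268; x_2* = 12 + 4/7·268/1 = 165.1429.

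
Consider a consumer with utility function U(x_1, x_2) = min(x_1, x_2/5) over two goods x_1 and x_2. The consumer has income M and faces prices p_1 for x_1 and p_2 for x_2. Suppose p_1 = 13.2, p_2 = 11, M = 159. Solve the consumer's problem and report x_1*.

x_1* = 2.3314

With perfect complements, no substitution: consume in ratio x_1:x_2 = 1:5.
Budget: p_1·x_1 + p_2·5·x_1 = M, so (p_1 + 5·p_2)·x_1 = M.
Demand: x_1*(p_1,p_2,M) = M/(p_1 + 5·p_2), x_2* = 5·M/(p_1 + 5·p_2).
Here 13.2 + 5·11 = 68.2, giving x_1* = 2.3314.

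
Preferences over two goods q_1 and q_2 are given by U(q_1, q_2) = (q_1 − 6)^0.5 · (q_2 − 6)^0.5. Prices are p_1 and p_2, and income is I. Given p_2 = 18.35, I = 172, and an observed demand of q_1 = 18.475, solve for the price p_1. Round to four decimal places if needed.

Let q_1' = q_1−6, q_2' = q_2−6. MRS = q_2'/q_1' = p_1/p_2.
Substituting into the budget: q_1* = 6 + 0.5·(I − 6·p_1 − 6·p_2)/p_1, and q_2* = 6 + 0.5·(…)/p_2.
Set q_1* = 18.475 in the demand function and solve for p_1: p_1 = 2.

p_1 = 2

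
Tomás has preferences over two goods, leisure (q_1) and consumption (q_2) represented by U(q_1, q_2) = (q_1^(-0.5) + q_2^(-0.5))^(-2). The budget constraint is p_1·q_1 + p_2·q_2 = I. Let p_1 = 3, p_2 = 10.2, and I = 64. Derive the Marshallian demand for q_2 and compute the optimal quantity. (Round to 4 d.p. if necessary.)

q_2* = 3.7684

Substitute q_2 = (q_2/q_1)·q_1 into the budget: q_1* = I/(p_1 + p_2·(q_2/q_1)).
Numerically q_2/q_1 = 0.442263, so q_1* = 64/(3 + 10.2·0.442263) = 8.5207 and q_2* = 0.442263·8.5207 = 3.7684.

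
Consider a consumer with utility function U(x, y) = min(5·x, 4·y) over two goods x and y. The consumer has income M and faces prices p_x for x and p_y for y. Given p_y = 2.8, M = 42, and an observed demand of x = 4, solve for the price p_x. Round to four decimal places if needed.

With perfect complements, no substitution: consume in ratio x:y = 4:5.
Budget: p_x·x + p_y·(5/4)·x = M, so (4·p_x + 5·p_y)·x = 4·M.
Demand: x*(p_x,p_y,M) = 4·M/(4·p_x + 5·p_y), y* = 5·M/(4·p_x + 5·p_y).
Set x* = 4 in the demand function and solve for p_x: p_x = 7.

p_x = 7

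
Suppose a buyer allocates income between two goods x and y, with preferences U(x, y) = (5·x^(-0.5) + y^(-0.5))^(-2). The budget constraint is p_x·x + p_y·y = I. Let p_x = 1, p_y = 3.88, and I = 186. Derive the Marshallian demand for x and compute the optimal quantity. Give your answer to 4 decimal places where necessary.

x* = 120.9835

MU_x ∝ 5·x^(-1.5), MU_y ∝ y^(-1.5), so MRS = 5·(y/x)^(1.5) = p_x/p_y.
Hence y/x = ((1/5)·p_x/p_y)^(1/(1.5)), i.e. raised to the 2/3 power.
Substitute y = (y/x)·x into the budget: x* = I/(p_x + p_y·(y/x)).
Numerically y/x = 0.138505, so x* = 186/(1 + 3.88·0.138505) = 120.9835.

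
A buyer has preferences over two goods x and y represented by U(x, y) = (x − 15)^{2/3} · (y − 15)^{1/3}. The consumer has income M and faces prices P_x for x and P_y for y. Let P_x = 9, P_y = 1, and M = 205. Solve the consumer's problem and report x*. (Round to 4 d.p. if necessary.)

MRS = 2·(y−15)/(x−15). Tangency with P_x/P_y gives y−15 = (1/2)·(P_x/P_y)·(x−15).
Substituting into the budget: x* = 15 + 2/3·(M − 15·P_x − 15·P_y)/P_x, and y* = 15 + 1/3·(…)/P_y.
Discretionary income = 205 − 15·9 − 15·1 = 55; x* = 15 + 2/3·55/9 = 19.0741.

x* = 19.0741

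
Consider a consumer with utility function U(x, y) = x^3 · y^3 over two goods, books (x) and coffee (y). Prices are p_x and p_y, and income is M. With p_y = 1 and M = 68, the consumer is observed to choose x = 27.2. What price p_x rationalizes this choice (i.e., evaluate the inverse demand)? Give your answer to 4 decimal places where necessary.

Tangency: MRS = y/x = p_x/p_y.
Rearranging, p_y·y = p_x·x. Substituting into the budget gives p_x·x·(1 + 1) = M.
Demand: x*(p_x,p_y,M) = 0.5·M/p_x and y* = 0.5·M/p_y.
Set x* = 27.2 in the demand function and solve for p_x: p_x = 1.25.

p_x = 1.25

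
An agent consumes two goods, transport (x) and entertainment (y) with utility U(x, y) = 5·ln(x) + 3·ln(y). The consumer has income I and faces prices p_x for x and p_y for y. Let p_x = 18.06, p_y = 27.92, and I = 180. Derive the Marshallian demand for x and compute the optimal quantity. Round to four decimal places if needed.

The MRS is (5/3)·y/x. Set MRS = p_x/p_y.
Rearranging, p_y·y = (3/5)·p_x·x. Substituting into the budget gives p_x·x·(1 + (3/5)) = I.
Demand: x*(p_x,p_y,I) = 0.625·I/p_x and y* = 0.375·I/p_y.
At p_x=18.06, p_y=27.92, I=180: x* = 0.625·180/18.06 = 6.2292.

x* = 6.2292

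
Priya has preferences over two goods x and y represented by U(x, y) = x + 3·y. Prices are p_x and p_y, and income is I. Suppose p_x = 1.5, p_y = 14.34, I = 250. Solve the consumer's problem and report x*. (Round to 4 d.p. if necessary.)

Perfect substitutes: compare marginal utility per dollar. 1/p_x vs 3/p_y → 0.6667 vs 0.2092.
x gives more utility per dollar, so spend all income on x: x* = I/p_x, y* = 0.
Numerically: x* = 166.6667, y* = 0.

x* = 166.6667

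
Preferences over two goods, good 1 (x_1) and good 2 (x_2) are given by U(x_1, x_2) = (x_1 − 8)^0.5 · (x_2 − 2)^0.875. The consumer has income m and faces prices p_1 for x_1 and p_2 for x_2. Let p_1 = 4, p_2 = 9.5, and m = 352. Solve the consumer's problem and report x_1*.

x_1* = 35.3636

This is Cobb-Douglas in (x_1−8, x_2−2): tangency gives 0.5·p_2·(x_2−2) = 0.875·p_1·(x_1−8).
Substituting into the budget: x_1* = 8 + 4/11·(m − 8·p_1 − 2·p_2)/p_1, and x_2* = 2 + 7/11·(…)/p_2.
Discretionary income = 352 − 8·4 − 2·9.5 = 301; x_1* = 8 + 4/11·301/4 = 35.3636.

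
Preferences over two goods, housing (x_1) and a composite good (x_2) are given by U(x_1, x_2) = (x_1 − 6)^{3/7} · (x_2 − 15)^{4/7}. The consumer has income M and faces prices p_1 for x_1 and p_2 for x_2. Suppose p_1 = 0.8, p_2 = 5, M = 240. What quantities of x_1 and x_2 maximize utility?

x_1* = 91.8214, x_2* = 33.3086

Let x_1' = x_1−6, x_2' = x_2−15. MRS = (3/4)·x_2'/x_1' = p_1/p_2.
Substituting into the budget: x_1* = 6 + 3/7·(M − 6·p_1 − 15·p_2)/p_1, and x_2* = 15 + 4/7·(…)/p_2.
Discretionary income = 240 − 6·0.8 − 15·5 = 160.2; x_1* = 6 + 3/7·160.2/0.8 = 91.8214; x_2* = 15 + 4/7·160.2/5 = 33.3086.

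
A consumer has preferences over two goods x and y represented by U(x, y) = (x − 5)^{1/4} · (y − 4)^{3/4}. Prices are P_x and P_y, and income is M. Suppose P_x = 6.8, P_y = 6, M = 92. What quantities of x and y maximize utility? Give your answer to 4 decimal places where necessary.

x* = 6.25, y* = 8.25

This is Cobb-Douglas in (x−5, y−4): tangency gives 0.25·P_y·(y−4) = 0.75·P_x·(x−5).
Substituting into the budget: x* = 5 + 0.25·(M − 5·P_x − 4·P_y)/P_x, and y* = 4 + 0.75·(…)/P_y.
Discretionary income = 92 − 5·6.8 − 4·6 = 34; x* = 5 + 0.25·34/6.8 = 6.25; y* = 4 + 0.75·34/6 = 8.25.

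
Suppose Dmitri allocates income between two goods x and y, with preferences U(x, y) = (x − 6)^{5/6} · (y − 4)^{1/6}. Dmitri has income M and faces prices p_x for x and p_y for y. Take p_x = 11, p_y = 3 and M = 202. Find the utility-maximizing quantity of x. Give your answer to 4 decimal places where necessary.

This is Cobb-Douglas in (x−6, y−4): tangency gives 5/6·p_y·(y−4) = 1/6·p_x·(x−6).
After buying the subsistence bundle (6, 4), a share 5/6 of the remaining income goes to x: x* = 6 + 5/6·(M − 6p_x − 4p_y)/p_x.
Discretionary income = 202 − 6·11 − 4·3 = 124; x* = 6 + 5/6·124/11 = 15.3939.

x* = 15.3939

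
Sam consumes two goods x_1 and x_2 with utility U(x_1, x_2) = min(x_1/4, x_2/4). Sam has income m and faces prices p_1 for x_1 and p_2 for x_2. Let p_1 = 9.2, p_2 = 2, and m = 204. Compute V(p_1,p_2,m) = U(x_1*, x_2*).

With perfect complements, no substitution: consume in ratio x_1:x_2 = 4:4.
Budget: p_1·x_1 + p_2·x_1 = m, so (4·p_1 + 4·p_2)·x_1 = 4·m.
Demand: x_1*(p_1,p_2,m) = 4·m/(4·p_1 + 4·p_2), x_2* = 4·m/(4·p_1 + 4·p_2).
Here 4·9.2 + 4·2 = 44.8, giving x_1* = 18.2143 and x_2* = 18.2143.
Utility at the optimum: U(18.2143, 18.2143) = 4.5536.

V = 4.5536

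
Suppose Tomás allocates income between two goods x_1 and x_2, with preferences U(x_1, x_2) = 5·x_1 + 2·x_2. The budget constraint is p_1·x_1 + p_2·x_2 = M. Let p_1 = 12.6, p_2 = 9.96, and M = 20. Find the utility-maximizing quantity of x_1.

x_1* = 1.5873

Linear utility — the consumer picks whichever good has higher MU/price: 5/12.6 = 0.3968 vs 2/9.96 = 0.2008.
x_1 gives more utility per dollar, so spend all income on x_1: x_1* = M/p_1, x_2* = 0.
Numerically: x_1* = 1.5873, x_2* = 0.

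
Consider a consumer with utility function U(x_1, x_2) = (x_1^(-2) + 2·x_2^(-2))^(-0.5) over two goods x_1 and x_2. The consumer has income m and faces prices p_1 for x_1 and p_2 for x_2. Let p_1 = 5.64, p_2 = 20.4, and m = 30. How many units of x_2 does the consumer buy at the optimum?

MRS = MU_x_1/MU_x_2 = (1/2)·(x_2/x_1)^(3). Set equal to p_1/p_2.
Hence x_2/x_1 = (2·p_1/p_2)^(1/(3)), i.e. raised to the 1/3 power.
With the ratio pinned down, the budget gives x_1* = m/(p_1 + p_2·(x_2/x_1)) and x_2* = (x_2/x_1)·x_1*.
Numerically x_2/x_1 = 0.820779, so x_1* = 30/(5.64 + 20.4·0.820779) = 1.3402 and x_2* = 0.820779·1.3402 = 1.1.

x_2* = 1.1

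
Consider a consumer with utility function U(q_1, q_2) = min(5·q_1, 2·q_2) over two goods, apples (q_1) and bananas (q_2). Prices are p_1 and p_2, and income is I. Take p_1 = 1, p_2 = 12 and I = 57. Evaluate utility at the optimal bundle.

With perfect complements, no substitution: consume in ratio q_1:q_2 = 2:5.
Budget: p_1·q_1 + p_2·(5/2)·q_1 = I, so (2·p_1 + 5·p_2)·q_1 = 2·I.
Demand: q_1*(p_1,p_2,I) = 2·I/(2·p_1 + 5·p_2), q_2* = 5·I/(2·p_1 + 5·p_2).
Here 2·1 + 5·12 = 62, giving q_1* = 1.8387 and q_2* = 4.5968.
Utility at the optimum: U(1.8387, 4.5968) = 9.1935.

V = 9.1935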